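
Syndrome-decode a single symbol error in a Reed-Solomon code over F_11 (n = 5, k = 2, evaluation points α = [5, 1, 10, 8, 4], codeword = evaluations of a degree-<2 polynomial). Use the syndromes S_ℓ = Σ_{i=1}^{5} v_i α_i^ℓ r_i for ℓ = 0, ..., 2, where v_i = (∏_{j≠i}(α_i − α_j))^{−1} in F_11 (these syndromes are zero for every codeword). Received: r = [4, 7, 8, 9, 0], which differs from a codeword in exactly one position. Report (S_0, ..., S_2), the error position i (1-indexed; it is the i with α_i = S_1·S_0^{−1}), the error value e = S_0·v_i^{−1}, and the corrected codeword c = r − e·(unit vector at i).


S = (2, 10, 6), error at position 1, error magnitude e = 10, c = [5, 7, 8, 9, 0].

Step 1: column multipliers v_i = (∏_{j≠i}(α_i − α_j))^{−1} mod 11.
  i = 1 (α = 5): (5−1)(5−10)(5−8)(5−4) = 4·(−5)·(−3)·1 = 60 ≡ 5, so v_1 = 5^{−1} = 9 (mod 11).
  i = 2 (α = 1): (1−5)(1−10)(1−8)(1−4) = (−4)·(−9)·(−7)·(−3) = 756 ≡ 8, so v_2 = 8^{−1} = 7 (mod 11).
  i = 3 (α = 10): (10−5)(10−1)(10−8)(10−4) = 5·9·2·6 = 540 ≡ 1, so v_3 = 1^{−1} = 1 (mod 11).
  i = 4 (α = 8): (8−5)(8−1)(8−10)(8−4) = 3·7·(−2)·4 = −168 ≡ 8, so v_4 = 8^{−1} = 7 (mod 11).
  i = 5 (α = 4): (4−5)(4−1)(4−10)(4−8) = (−1)·3·(−6)·(−4) = −72 ≡ 5, so v_5 = 5^{−1} = 9 (mod 11).
  v = [9, 7, 1, 7, 9].
Step 2: syndromes of r = [4, 7, 8, 9, 0] (all sums mod 11).
  S_0 = Σ v_i r_i = 9·4 + 7·7 + 1·8 + 7·9 + 9·0 = 156 ≡ 2.
  S_1 = Σ v_i α_i r_i = 9·5·4 + 7·1·7 + 1·10·8 + 7·8·9 + 9·4·0 = 813 ≡ 10.
  α_i^2 mod 11 = [3, 1, 1, 9, 5].
  S_2 = Σ v_i α_i^2 r_i = 9·3·4 + 7·1·7 + 1·1·8 + 7·9·9 + 9·5·0 = 732 ≡ 6.
  S = (2, 10, 6) ≠ 0, so r is not a codeword (an error is present).
Step 3: locate the error. For a single error e at position i, S_ℓ = v_i·e·α_i^ℓ, so α_err = S_1/S_0.
  S_0^{−1} = 2^{−1} = 6 (mod 11), so α_err = 10·6 = 60 ≡ 5 = α_1. Error position i = 1.
  Consistency check: S_2/S_1 = 6·10 = 60 ≡ 5 = α_err ✓ (single-error assumption holds).
Step 4: error magnitude e = S_0/v_1 = S_0·∏_{j≠1}(α_1 − α_j) = 2·5 = 10 ≡ 10 (mod 11).
Step 5: correct position 1: c_1 = r_1 − e = 4 − 10 ≡ 5 (mod 11). Hence c = [5, 7, 8, 9, 0].
  Check: interpolating c through the α_i gives m(x) = 2 + 5·x (degree < 2) with m(α_i) = c_i for every i, so c is indeed a codeword.


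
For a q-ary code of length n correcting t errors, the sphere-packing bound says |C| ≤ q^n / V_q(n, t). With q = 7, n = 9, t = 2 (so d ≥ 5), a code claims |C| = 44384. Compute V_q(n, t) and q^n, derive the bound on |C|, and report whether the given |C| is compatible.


V_q(n, t) = 1351, q^n = 40353607, Hamming bound = 29869, |C| = 44384 > bound (violated).

Step 1: Compute V_q(n, t) = Σ_{j=0}^2 C(n, j) (q−1)^j.
  j = 0: C(9,0)·(6)^0 = 1·1 = 1.
  j = 1: C(9,1)·(6)^1 = 9·6 = 54.
  j = 2: C(9,2)·(6)^2 = 36·36 = 1296.
  V_q(n, t) = 1 + 54 + 1296 = 1351.
Step 2: q^n = 7^9 = 40353607.
Step 3: Hamming bound ⌊q^n / V_q(n,t)⌋ = ⌊40353607/1351⌋ = 29869.
Step 4: Compare |C| = 44384 to 29869: violated.
The claimed |C| lies above the Hamming bound, so no 7-ary code of length 9 with d ≥ 5 can have 44384 codewords.


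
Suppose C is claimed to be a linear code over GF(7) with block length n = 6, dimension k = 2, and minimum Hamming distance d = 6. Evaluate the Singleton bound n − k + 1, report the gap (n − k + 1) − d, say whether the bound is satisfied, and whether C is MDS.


Singleton RHS = n − k + 1 = 5, slack = -1, bound violated (no such code; not MDS).

Singleton bound: d ≤ n − k + 1.
Here n = 6, k = 2, so n − k + 1 = 5.
Given d = 6, check d ≤ 5: NO.
Slack = (n − k + 1) − d = -1.
The slack is negative: d = 6 exceeds n − k + 1 = 5 by 1, so the Singleton bound is violated and no linear [6, 2, 6]_7 code can exist. In particular it is not MDS (MDS requires d = n − k + 1 exactly).
Description: the claimed parameters are [6, 2, 6]_7; such a code would be impossible (violates the Singleton bound).


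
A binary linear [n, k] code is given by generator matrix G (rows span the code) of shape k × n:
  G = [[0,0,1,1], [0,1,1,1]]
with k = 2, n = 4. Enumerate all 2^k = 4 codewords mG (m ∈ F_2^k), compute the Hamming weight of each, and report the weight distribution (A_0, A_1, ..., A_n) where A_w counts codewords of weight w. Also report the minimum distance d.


Weight distribution: A_0 = 1, A_1 = 1, A_2 = 1, A_3 = 1. Minimum distance d = 1.

Enumerate all 2^2 = 4 messages m ∈ F_2^2.
For each, compute codeword c = mG in F_2^4, then tally its weight.
  m = 00 → c = 0000, weight = 0.
  m = 10 → c = 0011, weight = 2.
  m = 01 → c = 0111, weight = 3.
  m = 11 → c = 0100, weight = 1.
Tally weights:
  weight 0: 1 codewords.
  weight 1: 1 codewords.
  weight 2: 1 codewords.
  weight 3: 1 codewords.
Minimum distance d = smallest w > 0 with A_w > 0 = 1.
Sanity: Σ A_w = 4 = 2^2 = 4 ✓.


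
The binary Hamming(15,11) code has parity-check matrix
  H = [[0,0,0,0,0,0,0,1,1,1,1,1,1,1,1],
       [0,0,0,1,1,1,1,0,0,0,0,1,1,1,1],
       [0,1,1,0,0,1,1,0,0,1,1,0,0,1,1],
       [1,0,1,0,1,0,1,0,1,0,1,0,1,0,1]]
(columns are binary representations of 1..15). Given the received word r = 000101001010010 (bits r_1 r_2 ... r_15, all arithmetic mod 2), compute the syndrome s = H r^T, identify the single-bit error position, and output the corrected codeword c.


s = (1, 1, 1, 0)^T, error position = 14, corrected codeword c = 000101001010000

Compute s = H r^T mod 2 one row at a time:
  s_1 = 0 + 1 + 0 + 1 + 0 + 0 + 1 + 0 = 3 ≡ 1 (mod 2).
  s_2 = 1 + 0 + 1 + 0 + 0 + 0 + 1 + 0 = 3 ≡ 1 (mod 2).
  s_3 = 0 + 0 + 1 + 0 + 0 + 1 + 1 + 0 = 3 ≡ 1 (mod 2).
  s_4 = 0 + 0 + 0 + 0 + 1 + 1 + 0 + 0 = 2 ≡ 0 (mod 2).
s = (1, 1, 1, 0)^T — this equals column 14 of H (binary 1110), so error is at position 14.
Correct: flip bit 14 of r = 000101001010010 to get c = 000101001010000.


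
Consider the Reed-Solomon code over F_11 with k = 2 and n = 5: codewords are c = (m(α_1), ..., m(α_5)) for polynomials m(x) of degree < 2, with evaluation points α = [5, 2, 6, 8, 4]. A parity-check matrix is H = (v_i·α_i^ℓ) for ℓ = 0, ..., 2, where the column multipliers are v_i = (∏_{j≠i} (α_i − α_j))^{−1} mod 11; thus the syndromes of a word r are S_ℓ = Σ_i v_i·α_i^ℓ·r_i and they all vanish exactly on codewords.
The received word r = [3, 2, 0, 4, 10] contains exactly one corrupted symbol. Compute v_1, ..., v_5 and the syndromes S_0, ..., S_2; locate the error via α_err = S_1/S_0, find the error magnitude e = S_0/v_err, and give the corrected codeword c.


S = (8, 4, 2), error at position 3, error magnitude e = 4, c = [3, 2, 7, 4, 10].

Step 1: column multipliers v_i = (∏_{j≠i}(α_i − α_j))^{−1} mod 11.
  i = 1 (α = 5): (5−2)(5−6)(5−8)(5−4) = 3·(−1)·(−3)·1 = 9 ≡ 9, so v_1 = 9^{−1} = 5 (mod 11).
  i = 2 (α = 2): (2−5)(2−6)(2−8)(2−4) = (−3)·(−4)·(−6)·(−2) = 144 ≡ 1, so v_2 = 1^{−1} = 1 (mod 11).
  i = 3 (α = 6): (6−5)(6−2)(6−8)(6−4) = 1·4·(−2)·2 = −16 ≡ 6, so v_3 = 6^{−1} = 2 (mod 11).
  i = 4 (α = 8): (8−5)(8−2)(8−6)(8−4) = 3·6·2·4 = 144 ≡ 1, so v_4 = 1^{−1} = 1 (mod 11).
  i = 5 (α = 4): (4−5)(4−2)(4−6)(4−8) = (−1)·2·(−2)·(−4) = −16 ≡ 6, so v_5 = 6^{−1} = 2 (mod 11).
  v = [5, 1, 2, 1, 2].
Step 2: syndromes of r = [3, 2, 0, 4, 10] (all sums mod 11).
  S_0 = Σ v_i r_i = 5·3 + 1·2 + 2·0 + 1·4 + 2·10 = 41 ≡ 8.
  S_1 = Σ v_i α_i r_i = 5·5·3 + 1·2·2 + 2·6·0 + 1·8·4 + 2·4·10 = 191 ≡ 4.
  α_i^2 mod 11 = [3, 4, 3, 9, 5].
  S_2 = Σ v_i α_i^2 r_i = 5·3·3 + 1·4·2 + 2·3·0 + 1·9·4 + 2·5·10 = 189 ≡ 2.
  S = (8, 4, 2) ≠ 0, so r is not a codeword (an error is present).
Step 3: locate the error. For a single error e at position i, S_ℓ = v_i·e·α_i^ℓ, so α_err = S_1/S_0.
  S_0^{−1} = 8^{−1} = 7 (mod 11), so α_err = 4·7 = 28 ≡ 6 = α_3. Error position i = 3.
  Consistency check: S_2/S_1 = 2·3 = 6 ≡ 6 = α_err ✓ (single-error assumption holds).
Step 4: error magnitude e = S_0/v_3 = S_0·∏_{j≠3}(α_3 − α_j) = 8·6 = 48 ≡ 4 (mod 11).
Step 5: correct position 3: c_3 = r_3 − e = 0 − 4 ≡ 7 (mod 11). Hence c = [3, 2, 7, 4, 10].
  Check: interpolating c through the α_i gives m(x) = 5 + 4·x (degree < 2) with m(α_i) = c_i for every i, so c is indeed a codeword.


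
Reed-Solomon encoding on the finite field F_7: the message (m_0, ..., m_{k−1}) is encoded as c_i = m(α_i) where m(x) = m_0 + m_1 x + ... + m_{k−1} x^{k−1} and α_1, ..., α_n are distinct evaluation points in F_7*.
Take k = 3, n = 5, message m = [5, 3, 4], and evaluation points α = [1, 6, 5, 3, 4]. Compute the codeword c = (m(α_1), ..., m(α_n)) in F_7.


c = [5, 6, 1, 1, 4]

Message polynomial: m(x) = 5 + 3·x + 4·x^2 (mod 7).
For each evaluation point α_i, compute m(α_i) mod 7:
  α_1 = 1: Horner steps 4 → 0 → 5, so m(1) = 5.
  α_2 = 6: Horner steps 4 → 6 → 6, so m(6) = 6.
  α_3 = 5: Horner steps 4 → 2 → 1, so m(5) = 1.
  α_4 = 3: Horner steps 4 → 1 → 1, so m(3) = 1.
  α_5 = 4: Horner steps 4 → 5 → 4, so m(4) = 4.
Codeword c = [5, 6, 1, 1, 4] ∈ F_7^5.


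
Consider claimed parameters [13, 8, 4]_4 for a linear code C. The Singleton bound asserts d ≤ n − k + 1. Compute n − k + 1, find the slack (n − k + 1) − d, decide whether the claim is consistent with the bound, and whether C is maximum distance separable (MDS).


Singleton RHS = n − k + 1 = 6, slack = 2, bound satisfied, not MDS.

Singleton bound: d ≤ n − k + 1.
Here n = 13, k = 8, so n − k + 1 = 6.
Given d = 4, check d ≤ 6: YES.
Slack = (n − k + 1) − d = 2.
The code is NOT MDS (slack = 2 > 0).
Description: the claimed parameters are [13, 8, 4]_4; such a code would be non-MDS.


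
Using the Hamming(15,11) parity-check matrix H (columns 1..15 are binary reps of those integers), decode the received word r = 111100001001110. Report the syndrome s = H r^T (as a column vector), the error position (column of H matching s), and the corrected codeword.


s = (0, 0, 1, 0)^T, error position = 2, corrected codeword c = 101100001001110

Compute s = H r^T mod 2 one row at a time:
  s_1 = 0 + 1 + 0 + 0 + 1 + 1 + 1 + 0 = 4 ≡ 0 (mod 2).
  s_2 = 1 + 0 + 0 + 0 + 1 + 1 + 1 + 0 = 4 ≡ 0 (mod 2).
  s_3 = 1 + 1 + 0 + 0 + 0 + 0 + 1 + 0 = 3 ≡ 1 (mod 2).
  s_4 = 1 + 1 + 0 + 0 + 1 + 0 + 1 + 0 = 4 ≡ 0 (mod 2).
s = (0, 0, 1, 0)^T — this equals column 2 of H (binary 0010), so error is at position 2.
Correct: flip bit 2 of r = 111100001001110 to get c = 101100001001110.


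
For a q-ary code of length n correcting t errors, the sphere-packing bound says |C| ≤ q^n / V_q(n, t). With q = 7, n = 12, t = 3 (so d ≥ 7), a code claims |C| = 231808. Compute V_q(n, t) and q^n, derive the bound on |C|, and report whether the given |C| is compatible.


V_q(n, t) = 49969, q^n = 13841287201, Hamming bound = 276997, |C| = 231808 ≤ bound (satisfied).

Step 1: Compute V_q(n, t) = Σ_{j=0}^3 C(n, j) (q−1)^j.
  j = 0: C(12,0)·(6)^0 = 1·1 = 1.
  j = 1: C(12,1)·(6)^1 = 12·6 = 72.
  j = 2: C(12,2)·(6)^2 = 66·36 = 2376.
  j = 3: C(12,3)·(6)^3 = 220·216 = 47520.
  V_q(n, t) = 1 + 72 + 2376 + 47520 = 49969.
Step 2: q^n = 7^12 = 13841287201.
Step 3: Hamming bound ⌊q^n / V_q(n,t)⌋ = ⌊13841287201/49969⌋ = 276997.
Step 4: Compare |C| = 231808 to 276997: satisfied.
The claimed |C| lies below the Hamming bound.


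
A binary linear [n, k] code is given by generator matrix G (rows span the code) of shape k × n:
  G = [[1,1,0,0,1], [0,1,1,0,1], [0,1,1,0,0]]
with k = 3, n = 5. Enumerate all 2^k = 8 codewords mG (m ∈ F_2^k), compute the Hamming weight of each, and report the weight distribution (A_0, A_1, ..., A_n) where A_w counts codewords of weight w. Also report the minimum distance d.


Weight distribution: A_0 = 1, A_1 = 1, A_2 = 3, A_3 = 3. Minimum distance d = 1.

Enumerate all 2^3 = 8 messages m ∈ F_2^3.
For each, compute codeword c = mG in F_2^5, then tally its weight.
  m = 000 → c = 00000, weight = 0.
  m = 100 → c = 11001, weight = 3.
  m = 010 → c = 01101, weight = 3.
  m = 110 → c = 10100, weight = 2.
  m = 001 → c = 01100, weight = 2.
  m = 101 → c = 10101, weight = 3.
  m = 011 → c = 00001, weight = 1.
  m = 111 → c = 11000, weight = 2.
Tally weights:
  weight 0: 1 codewords.
  weight 1: 1 codewords.
  weight 2: 3 codewords.
  weight 3: 3 codewords.
Minimum distance d = smallest w > 0 with A_w > 0 = 1.
Sanity: Σ A_w = 8 = 2^3 = 8 ✓.


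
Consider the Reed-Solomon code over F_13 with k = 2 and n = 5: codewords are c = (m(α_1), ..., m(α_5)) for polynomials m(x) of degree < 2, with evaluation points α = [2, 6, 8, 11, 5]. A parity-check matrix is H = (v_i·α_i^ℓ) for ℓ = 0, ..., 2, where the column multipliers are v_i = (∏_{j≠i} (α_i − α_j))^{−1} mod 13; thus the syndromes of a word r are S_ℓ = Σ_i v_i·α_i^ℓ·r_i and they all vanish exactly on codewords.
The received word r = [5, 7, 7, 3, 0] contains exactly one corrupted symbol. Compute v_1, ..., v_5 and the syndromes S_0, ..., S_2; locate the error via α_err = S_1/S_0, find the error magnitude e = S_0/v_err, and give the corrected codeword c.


S = (10, 2, 3), error at position 3, error magnitude e = 12, c = [5, 7, 8, 3, 0].

Step 1: column multipliers v_i = (∏_{j≠i}(α_i − α_j))^{−1} mod 13.
  i = 1 (α = 2): (2−6)(2−8)(2−11)(2−5) = (−4)·(−6)·(−9)·(−3) = 648 ≡ 11, so v_1 = 11^{−1} = 6 (mod 13).
  i = 2 (α = 6): (6−2)(6−8)(6−11)(6−5) = 4·(−2)·(−5)·1 = 40 ≡ 1, so v_2 = 1^{−1} = 1 (mod 13).
  i = 3 (α = 8): (8−2)(8−6)(8−11)(8−5) = 6·2·(−3)·3 = −108 ≡ 9, so v_3 = 9^{−1} = 3 (mod 13).
  i = 4 (α = 11): (11−2)(11−6)(11−8)(11−5) = 9·5·3·6 = 810 ≡ 4, so v_4 = 4^{−1} = 10 (mod 13).
  i = 5 (α = 5): (5−2)(5−6)(5−8)(5−11) = 3·(−1)·(−3)·(−6) = −54 ≡ 11, so v_5 = 11^{−1} = 6 (mod 13).
  v = [6, 1, 3, 10, 6].
Step 2: syndromes of r = [5, 7, 7, 3, 0] (all sums mod 13).
  S_0 = Σ v_i r_i = 6·5 + 1·7 + 3·7 + 10·3 + 6·0 = 88 ≡ 10.
  S_1 = Σ v_i α_i r_i = 6·2·5 + 1·6·7 + 3·8·7 + 10·11·3 + 6·5·0 = 600 ≡ 2.
  α_i^2 mod 13 = [4, 10, 12, 4, 12].
  S_2 = Σ v_i α_i^2 r_i = 6·4·5 + 1·10·7 + 3·12·7 + 10·4·3 + 6·12·0 = 562 ≡ 3.
  S = (10, 2, 3) ≠ 0, so r is not a codeword (an error is present).
Step 3: locate the error. For a single error e at position i, S_ℓ = v_i·e·α_i^ℓ, so α_err = S_1/S_0.
  S_0^{−1} = 10^{−1} = 4 (mod 13), so α_err = 2·4 = 8 ≡ 8 = α_3. Error position i = 3.
  Consistency check: S_2/S_1 = 3·7 = 21 ≡ 8 = α_err ✓ (single-error assumption holds).
Step 4: error magnitude e = S_0/v_3 = S_0·∏_{j≠3}(α_3 − α_j) = 10·9 = 90 ≡ 12 (mod 13).
Step 5: correct position 3: c_3 = r_3 − e = 7 − 12 ≡ 8 (mod 13). Hence c = [5, 7, 8, 3, 0].
  Check: interpolating c through the α_i gives m(x) = 4 + 7·x (degree < 2) with m(α_i) = c_i for every i, so c is indeed a codeword.


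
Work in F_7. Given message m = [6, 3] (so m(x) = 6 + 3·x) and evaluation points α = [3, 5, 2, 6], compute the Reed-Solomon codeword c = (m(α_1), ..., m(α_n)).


c = [1, 0, 5, 3]

Message polynomial: m(x) = 6 + 3·x (mod 7).
For each evaluation point α_i, compute m(α_i) mod 7:
  α_1 = 3: Horner steps 3 → 1, so m(3) = 1.
  α_2 = 5: Horner steps 3 → 0, so m(5) = 0.
  α_3 = 2: Horner steps 3 → 5, so m(2) = 5.
  α_4 = 6: Horner steps 3 → 3, so m(6) = 3.
Codeword c = [1, 0, 5, 3] ∈ F_7^4.


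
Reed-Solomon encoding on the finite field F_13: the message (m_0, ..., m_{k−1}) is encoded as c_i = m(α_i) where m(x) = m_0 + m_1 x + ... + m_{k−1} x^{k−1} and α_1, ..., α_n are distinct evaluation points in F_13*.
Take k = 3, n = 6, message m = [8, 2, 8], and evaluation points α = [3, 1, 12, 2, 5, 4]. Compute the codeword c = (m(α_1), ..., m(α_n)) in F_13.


c = [8, 5, 1, 5, 10, 1]

Message polynomial: m(x) = 8 + 2·x + 8·x^2 (mod 13).
For each evaluation point α_i, compute m(α_i) mod 13:
  α_1 = 3: Horner steps 8 → 0 → 8, so m(3) = 8.
  α_2 = 1: Horner steps 8 → 10 → 5, so m(1) = 5.
  α_3 = 12: Horner steps 8 → 7 → 1, so m(12) = 1.
  α_4 = 2: Horner steps 8 → 5 → 5, so m(2) = 5.
  α_5 = 5: Horner steps 8 → 3 → 10, so m(5) = 10.
  α_6 = 4: Horner steps 8 → 8 → 1, so m(4) = 1.
Codeword c = [8, 5, 1, 5, 10, 1] ∈ F_13^6.


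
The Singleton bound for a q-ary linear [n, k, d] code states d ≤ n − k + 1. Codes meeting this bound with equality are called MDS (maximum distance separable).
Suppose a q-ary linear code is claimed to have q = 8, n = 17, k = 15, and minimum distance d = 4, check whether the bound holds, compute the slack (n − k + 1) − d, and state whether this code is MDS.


Singleton RHS = n − k + 1 = 3, slack = -1, bound violated (no such code; not MDS).

Singleton bound: d ≤ n − k + 1.
Here n = 17, k = 15, so n − k + 1 = 3.
Given d = 4, check d ≤ 3: NO.
Slack = (n − k + 1) − d = -1.
The slack is negative: d = 4 exceeds n − k + 1 = 3 by 1, so the Singleton bound is violated and no linear [17, 15, 4]_8 code can exist. In particular it is not MDS (MDS requires d = n − k + 1 exactly).
Description: the claimed parameters are [17, 15, 4]_8; such a code would be impossible (violates the Singleton bound).


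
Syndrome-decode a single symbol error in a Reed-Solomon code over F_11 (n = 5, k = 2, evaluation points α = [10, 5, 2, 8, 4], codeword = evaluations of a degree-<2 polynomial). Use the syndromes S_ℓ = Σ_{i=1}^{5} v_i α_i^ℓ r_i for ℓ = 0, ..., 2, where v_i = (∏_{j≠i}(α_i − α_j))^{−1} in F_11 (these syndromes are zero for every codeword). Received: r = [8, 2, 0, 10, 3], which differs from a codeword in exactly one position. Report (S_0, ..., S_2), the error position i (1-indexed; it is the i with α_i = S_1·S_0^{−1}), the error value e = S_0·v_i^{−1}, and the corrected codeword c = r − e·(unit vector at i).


S = (3, 6, 1), error at position 3, error magnitude e = 6, c = [8, 2, 5, 10, 3].

Step 1: column multipliers v_i = (∏_{j≠i}(α_i − α_j))^{−1} mod 11.
  i = 1 (α = 10): (10−5)(10−2)(10−8)(10−4) = 5·8·2·6 = 480 ≡ 7, so v_1 = 7^{−1} = 8 (mod 11).
  i = 2 (α = 5): (5−10)(5−2)(5−8)(5−4) = (−5)·3·(−3)·1 = 45 ≡ 1, so v_2 = 1^{−1} = 1 (mod 11).
  i = 3 (α = 2): (2−10)(2−5)(2−8)(2−4) = (−8)·(−3)·(−6)·(−2) = 288 ≡ 2, so v_3 = 2^{−1} = 6 (mod 11).
  i = 4 (α = 8): (8−10)(8−5)(8−2)(8−4) = (−2)·3·6·4 = −144 ≡ 10, so v_4 = 10^{−1} = 10 (mod 11).
  i = 5 (α = 4): (4−10)(4−5)(4−2)(4−8) = (−6)·(−1)·2·(−4) = −48 ≡ 7, so v_5 = 7^{−1} = 8 (mod 11).
  v = [8, 1, 6, 10, 8].
Step 2: syndromes of r = [8, 2, 0, 10, 3] (all sums mod 11).
  S_0 = Σ v_i r_i = 8·8 + 1·2 + 6·0 + 10·10 + 8·3 = 190 ≡ 3.
  S_1 = Σ v_i α_i r_i = 8·10·8 + 1·5·2 + 6·2·0 + 10·8·10 + 8·4·3 = 1546 ≡ 6.
  α_i^2 mod 11 = [1, 3, 4, 9, 5].
  S_2 = Σ v_i α_i^2 r_i = 8·1·8 + 1·3·2 + 6·4·0 + 10·9·10 + 8·5·3 = 1090 ≡ 1.
  S = (3, 6, 1) ≠ 0, so r is not a codeword (an error is present).
Step 3: locate the error. For a single error e at position i, S_ℓ = v_i·e·α_i^ℓ, so α_err = S_1/S_0.
  S_0^{−1} = 3^{−1} = 4 (mod 11), so α_err = 6·4 = 24 ≡ 2 = α_3. Error position i = 3.
  Consistency check: S_2/S_1 = 1·2 = 2 ≡ 2 = α_err ✓ (single-error assumption holds).
Step 4: error magnitude e = S_0/v_3 = S_0·∏_{j≠3}(α_3 − α_j) = 3·2 = 6 ≡ 6 (mod 11).
Step 5: correct position 3: c_3 = r_3 − e = 0 − 6 ≡ 5 (mod 11). Hence c = [8, 2, 5, 10, 3].
  Check: interpolating c through the α_i gives m(x) = 7 + 10·x (degree < 2) with m(α_i) = c_i for every i, so c is indeed a codeword.


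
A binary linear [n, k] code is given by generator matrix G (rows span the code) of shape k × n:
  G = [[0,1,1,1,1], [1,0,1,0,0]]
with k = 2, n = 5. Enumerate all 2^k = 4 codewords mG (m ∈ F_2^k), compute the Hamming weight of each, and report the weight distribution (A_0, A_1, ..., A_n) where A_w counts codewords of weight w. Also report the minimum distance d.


Weight distribution: A_0 = 1, A_2 = 1, A_4 = 2. Minimum distance d = 2.

Enumerate all 2^2 = 4 messages m ∈ F_2^2.
For each, compute codeword c = mG in F_2^5, then tally its weight.
  m = 00 → c = 00000, weight = 0.
  m = 10 → c = 01111, weight = 4.
  m = 01 → c = 10100, weight = 2.
  m = 11 → c = 11011, weight = 4.
Tally weights:
  weight 0: 1 codewords.
  weight 2: 1 codewords.
  weight 4: 2 codewords.
Minimum distance d = smallest w > 0 with A_w > 0 = 2.
Sanity: Σ A_w = 4 = 2^2 = 4 ✓.


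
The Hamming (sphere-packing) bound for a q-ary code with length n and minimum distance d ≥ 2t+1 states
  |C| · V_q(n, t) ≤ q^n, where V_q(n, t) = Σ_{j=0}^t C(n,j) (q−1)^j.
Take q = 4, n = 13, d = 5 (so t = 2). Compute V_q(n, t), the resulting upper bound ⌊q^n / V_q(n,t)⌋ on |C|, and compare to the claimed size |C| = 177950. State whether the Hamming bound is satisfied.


V_q(n, t) = 742, q^n = 67108864, Hamming bound = 90443, |C| = 177950 > bound (violated).

Step 1: Compute V_q(n, t) = Σ_{j=0}^2 C(n, j) (q−1)^j.
  j = 0: C(13,0)·(3)^0 = 1·1 = 1.
  j = 1: C(13,1)·(3)^1 = 13·3 = 39.
  j = 2: C(13,2)·(3)^2 = 78·9 = 702.
  V_q(n, t) = 1 + 39 + 702 = 742.
Step 2: q^n = 4^13 = 67108864.
Step 3: Hamming bound ⌊q^n / V_q(n,t)⌋ = ⌊67108864/742⌋ = 90443.
Step 4: Compare |C| = 177950 to 90443: violated.
The claimed |C| lies above the Hamming bound, so no 4-ary code of length 13 with d ≥ 5 can have 177950 codewords.


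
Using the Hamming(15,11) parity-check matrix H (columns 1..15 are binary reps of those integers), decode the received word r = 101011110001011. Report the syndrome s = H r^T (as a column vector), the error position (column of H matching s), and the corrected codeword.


s = (0, 0, 1, 1)^T, error position = 3, corrected codeword c = 100011110001011

Compute s = H r^T mod 2 one row at a time:
  s_1 = 1 + 0 + 0 + 0 + 1 + 0 + 1 + 1 = 4 ≡ 0 (mod 2).
  s_2 = 0 + 1 + 1 + 1 + 1 + 0 + 1 + 1 = 6 ≡ 0 (mod 2).
  s_3 = 0 + 1 + 1 + 1 + 0 + 0 + 1 + 1 = 5 ≡ 1 (mod 2).
  s_4 = 1 + 1 + 1 + 1 + 0 + 0 + 0 + 1 = 5 ≡ 1 (mod 2).
s = (0, 0, 1, 1)^T — this equals column 3 of H (binary 0011), so error is at position 3.
Correct: flip bit 3 of r = 101011110001011 to get c = 100011110001011.


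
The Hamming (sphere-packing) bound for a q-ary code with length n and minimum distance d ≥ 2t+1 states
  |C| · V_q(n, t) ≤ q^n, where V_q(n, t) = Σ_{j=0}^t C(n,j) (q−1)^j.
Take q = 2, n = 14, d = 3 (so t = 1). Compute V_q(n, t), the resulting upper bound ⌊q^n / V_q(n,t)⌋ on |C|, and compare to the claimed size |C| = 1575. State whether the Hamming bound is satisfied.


V_q(n, t) = 15, q^n = 16384, Hamming bound = 1092, |C| = 1575 > bound (violated).

Step 1: Compute V_q(n, t) = Σ_{j=0}^1 C(n, j) (q−1)^j.
  j = 0: C(14,0)·(1)^0 = 1·1 = 1.
  j = 1: C(14,1)·(1)^1 = 14·1 = 14.
  V_q(n, t) = 1 + 14 = 15.
Step 2: q^n = 2^14 = 16384.
Step 3: Hamming bound ⌊q^n / V_q(n,t)⌋ = ⌊16384/15⌋ = 1092.
Step 4: Compare |C| = 1575 to 1092: violated.
The claimed |C| lies above the Hamming bound, so no 2-ary code of length 14 with d ≥ 3 can have 1575 codewords.


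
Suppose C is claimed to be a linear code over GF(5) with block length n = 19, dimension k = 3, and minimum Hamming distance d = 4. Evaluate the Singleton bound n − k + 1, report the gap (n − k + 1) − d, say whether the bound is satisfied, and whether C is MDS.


Singleton RHS = n − k + 1 = 17, slack = 13, bound satisfied, not MDS.

Singleton bound: d ≤ n − k + 1.
Here n = 19, k = 3, so n − k + 1 = 17.
Given d = 4, check d ≤ 17: YES.
Slack = (n − k + 1) − d = 13.
The code is NOT MDS (slack = 13 > 0).
Description: the claimed parameters are [19, 3, 4]_5; such a code would be non-MDS.


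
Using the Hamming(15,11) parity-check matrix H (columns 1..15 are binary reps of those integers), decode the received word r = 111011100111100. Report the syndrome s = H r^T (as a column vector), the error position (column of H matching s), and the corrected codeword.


s = (0, 1, 0, 0)^T, error position = 4, corrected codeword c = 111111100111100

Compute s = H r^T mod 2 one row at a time:
  s_1 = 0 + 0 + 1 + 1 + 1 + 1 + 0 + 0 = 4 ≡ 0 (mod 2).
  s_2 = 0 + 1 + 1 + 1 + 1 + 1 + 0 + 0 = 5 ≡ 1 (mod 2).
  s_3 = 1 + 1 + 1 + 1 + 1 + 1 + 0 + 0 = 6 ≡ 0 (mod 2).
  s_4 = 1 + 1 + 1 + 1 + 0 + 1 + 1 + 0 = 6 ≡ 0 (mod 2).
s = (0, 1, 0, 0)^T — this equals column 4 of H (binary 0100), so error is at position 4.
Correct: flip bit 4 of r = 111011100111100 to get c = 111111100111100.


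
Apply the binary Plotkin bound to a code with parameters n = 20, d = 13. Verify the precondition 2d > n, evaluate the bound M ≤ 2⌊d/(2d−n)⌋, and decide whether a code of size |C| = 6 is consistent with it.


Plotkin bound M ≤ 4; given |C| = 6 > bound (violated).

Check applicability: 2d = 26, n = 20.
2d − n = 6 > 0, so Plotkin applies.
Compute d/(2d−n) = 13/6 ≈ 2.1667.
⌊d/(2d−n)⌋ = 2.
Plotkin bound: M ≤ 2·2 = 4.
Given |C| = 6, check: VIOLATED.
This |C| is above the Plotkin bound, so no binary code with n = 20, d = 13 and 6 codewords exists.


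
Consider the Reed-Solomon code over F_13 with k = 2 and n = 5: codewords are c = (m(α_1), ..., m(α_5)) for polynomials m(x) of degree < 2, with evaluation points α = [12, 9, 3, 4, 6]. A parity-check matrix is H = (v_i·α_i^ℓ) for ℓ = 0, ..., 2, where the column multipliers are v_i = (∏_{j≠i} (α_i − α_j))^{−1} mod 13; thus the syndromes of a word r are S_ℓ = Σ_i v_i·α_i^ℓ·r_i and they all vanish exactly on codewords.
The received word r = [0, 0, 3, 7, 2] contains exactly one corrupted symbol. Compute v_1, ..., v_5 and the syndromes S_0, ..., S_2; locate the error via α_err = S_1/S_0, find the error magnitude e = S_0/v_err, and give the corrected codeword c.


S = (4, 10, 12), error at position 2, error magnitude e = 12, c = [0, 1, 3, 7, 2].

Step 1: column multipliers v_i = (∏_{j≠i}(α_i − α_j))^{−1} mod 13.
  i = 1 (α = 12): (12−9)(12−3)(12−4)(12−6) = 3·9·8·6 = 1296 ≡ 9, so v_1 = 9^{−1} = 3 (mod 13).
  i = 2 (α = 9): (9−12)(9−3)(9−4)(9−6) = (−3)·6·5·3 = −270 ≡ 3, so v_2 = 3^{−1} = 9 (mod 13).
  i = 3 (α = 3): (3−12)(3−9)(3−4)(3−6) = (−9)·(−6)·(−1)·(−3) = 162 ≡ 6, so v_3 = 6^{−1} = 11 (mod 13).
  i = 4 (α = 4): (4−12)(4−9)(4−3)(4−6) = (−8)·(−5)·1·(−2) = −80 ≡ 11, so v_4 = 11^{−1} = 6 (mod 13).
  i = 5 (α = 6): (6−12)(6−9)(6−3)(6−4) = (−6)·(−3)·3·2 = 108 ≡ 4, so v_5 = 4^{−1} = 10 (mod 13).
  v = [3, 9, 11, 6, 10].
Step 2: syndromes of r = [0, 0, 3, 7, 2] (all sums mod 13).
  S_0 = Σ v_i r_i = 3·0 + 9·0 + 11·3 + 6·7 + 10·2 = 95 ≡ 4.
  S_1 = Σ v_i α_i r_i = 3·12·0 + 9·9·0 + 11·3·3 + 6·4·7 + 10·6·2 = 387 ≡ 10.
  α_i^2 mod 13 = [1, 3, 9, 3, 10].
  S_2 = Σ v_i α_i^2 r_i = 3·1·0 + 9·3·0 + 11·9·3 + 6·3·7 + 10·10·2 = 623 ≡ 12.
  S = (4, 10, 12) ≠ 0, so r is not a codeword (an error is present).
Step 3: locate the error. For a single error e at position i, S_ℓ = v_i·e·α_i^ℓ, so α_err = S_1/S_0.
  S_0^{−1} = 4^{−1} = 10 (mod 13), so α_err = 10·10 = 100 ≡ 9 = α_2. Error position i = 2.
  Consistency check: S_2/S_1 = 12·4 = 48 ≡ 9 = α_err ✓ (single-error assumption holds).
Step 4: error magnitude e = S_0/v_2 = S_0·∏_{j≠2}(α_2 − α_j) = 4·3 = 12 ≡ 12 (mod 13).
Step 5: correct position 2: c_2 = r_2 − e = 0 − 12 ≡ 1 (mod 13). Hence c = [0, 1, 3, 7, 2].
  Check: interpolating c through the α_i gives m(x) = 4 + 4·x (degree < 2) with m(α_i) = c_i for every i, so c is indeed a codeword.


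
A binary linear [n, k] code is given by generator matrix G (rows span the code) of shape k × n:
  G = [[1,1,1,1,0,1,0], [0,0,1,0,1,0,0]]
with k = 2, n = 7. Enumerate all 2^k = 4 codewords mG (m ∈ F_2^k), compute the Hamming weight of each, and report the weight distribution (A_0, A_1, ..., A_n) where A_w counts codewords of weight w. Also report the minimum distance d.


Weight distribution: A_0 = 1, A_2 = 1, A_5 = 2. Minimum distance d = 2.

Enumerate all 2^2 = 4 messages m ∈ F_2^2.
For each, compute codeword c = mG in F_2^7, then tally its weight.
  m = 00 → c = 0000000, weight = 0.
  m = 10 → c = 1111010, weight = 5.
  m = 01 → c = 0010100, weight = 2.
  m = 11 → c = 1101110, weight = 5.
Tally weights:
  weight 0: 1 codewords.
  weight 2: 1 codewords.
  weight 5: 2 codewords.
Minimum distance d = smallest w > 0 with A_w > 0 = 2.
Sanity: Σ A_w = 4 = 2^2 = 4 ✓.


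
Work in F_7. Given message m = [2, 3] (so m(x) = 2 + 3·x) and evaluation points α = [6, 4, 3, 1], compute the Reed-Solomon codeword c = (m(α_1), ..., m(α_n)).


c = [6, 0, 4, 5]

Message polynomial: m(x) = 2 + 3·x (mod 7).
For each evaluation point α_i, compute m(α_i) mod 7:
  α_1 = 6: Horner steps 3 → 6, so m(6) = 6.
  α_2 = 4: Horner steps 3 → 0, so m(4) = 0.
  α_3 = 3: Horner steps 3 → 4, so m(3) = 4.
  α_4 = 1: Horner steps 3 → 5, so m(1) = 5.
Codeword c = [6, 0, 4, 5] ∈ F_7^4.


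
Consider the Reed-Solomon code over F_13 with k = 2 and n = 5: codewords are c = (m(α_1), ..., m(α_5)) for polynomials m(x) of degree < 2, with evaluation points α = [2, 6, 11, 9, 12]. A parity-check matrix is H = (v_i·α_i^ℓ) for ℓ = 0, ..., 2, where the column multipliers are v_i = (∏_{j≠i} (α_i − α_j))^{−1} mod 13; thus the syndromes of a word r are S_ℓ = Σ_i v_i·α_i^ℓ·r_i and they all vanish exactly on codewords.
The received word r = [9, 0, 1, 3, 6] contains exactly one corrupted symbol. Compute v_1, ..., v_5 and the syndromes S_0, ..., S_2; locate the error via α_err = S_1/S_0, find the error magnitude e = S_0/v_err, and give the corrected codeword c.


S = (9, 8, 10), error at position 3, error magnitude e = 9, c = [9, 0, 5, 3, 6].

Step 1: column multipliers v_i = (∏_{j≠i}(α_i − α_j))^{−1} mod 13.
  i = 1 (α = 2): (2−6)(2−11)(2−9)(2−12) = (−4)·(−9)·(−7)·(−10) = 2520 ≡ 11, so v_1 = 11^{−1} = 6 (mod 13).
  i = 2 (α = 6): (6−2)(6−11)(6−9)(6−12) = 4·(−5)·(−3)·(−6) = −360 ≡ 4, so v_2 = 4^{−1} = 10 (mod 13).
  i = 3 (α = 11): (11−2)(11−6)(11−9)(11−12) = 9·5·2·(−1) = −90 ≡ 1, so v_3 = 1^{−1} = 1 (mod 13).
  i = 4 (α = 9): (9−2)(9−6)(9−11)(9−12) = 7·3·(−2)·(−3) = 126 ≡ 9, so v_4 = 9^{−1} = 3 (mod 13).
  i = 5 (α = 12): (12−2)(12−6)(12−11)(12−9) = 10·6·1·3 = 180 ≡ 11, so v_5 = 11^{−1} = 6 (mod 13).
  v = [6, 10, 1, 3, 6].
Step 2: syndromes of r = [9, 0, 1, 3, 6] (all sums mod 13).
  S_0 = Σ v_i r_i = 6·9 + 10·0 + 1·1 + 3·3 + 6·6 = 100 ≡ 9.
  S_1 = Σ v_i α_i r_i = 6·2·9 + 10·6·0 + 1·11·1 + 3·9·3 + 6·12·6 = 632 ≡ 8.
  α_i^2 mod 13 = [4, 10, 4, 3, 1].
  S_2 = Σ v_i α_i^2 r_i = 6·4·9 + 10·10·0 + 1·4·1 + 3·3·3 + 6·1·6 = 283 ≡ 10.
  S = (9, 8, 10) ≠ 0, so r is not a codeword (an error is present).
Step 3: locate the error. For a single error e at position i, S_ℓ = v_i·e·α_i^ℓ, so α_err = S_1/S_0.
  S_0^{−1} = 9^{−1} = 3 (mod 13), so α_err = 8·3 = 24 ≡ 11 = α_3. Error position i = 3.
  Consistency check: S_2/S_1 = 10·5 = 50 ≡ 11 = α_err ✓ (single-error assumption holds).
Step 4: error magnitude e = S_0/v_3 = S_0·∏_{j≠3}(α_3 − α_j) = 9·1 = 9 ≡ 9 (mod 13).
Step 5: correct position 3: c_3 = r_3 − e = 1 − 9 ≡ 5 (mod 13). Hence c = [9, 0, 5, 3, 6].
  Check: interpolating c through the α_i gives m(x) = 7 + 1·x (degree < 2) with m(α_i) = c_i for every i, so c is indeed a codeword.


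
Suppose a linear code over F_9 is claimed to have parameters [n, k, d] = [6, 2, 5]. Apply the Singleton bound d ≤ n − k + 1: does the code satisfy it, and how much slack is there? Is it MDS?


Singleton RHS = n − k + 1 = 5, slack = 0, bound satisfied, MDS.

Singleton bound: d ≤ n − k + 1.
Here n = 6, k = 2, so n − k + 1 = 5.
Given d = 5, check d ≤ 5: YES.
Slack = (n − k + 1) − d = 0.
The code is MDS (slack = 0).
Description: the claimed parameters are [6, 2, 5]_9; such a code would be MDS (meets Singleton bound).


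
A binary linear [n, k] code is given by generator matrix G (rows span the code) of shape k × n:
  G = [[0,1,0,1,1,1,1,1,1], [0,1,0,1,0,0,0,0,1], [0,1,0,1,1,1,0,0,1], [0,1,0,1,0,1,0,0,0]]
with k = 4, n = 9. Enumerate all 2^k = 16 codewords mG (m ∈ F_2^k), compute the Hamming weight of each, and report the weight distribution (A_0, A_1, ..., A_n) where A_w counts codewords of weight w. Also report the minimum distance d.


Weight distribution: A_0 = 1, A_2 = 4, A_3 = 3, A_4 = 3, A_5 = 4, A_7 = 1. Minimum distance d = 2.

Enumerate all 2^4 = 16 messages m ∈ F_2^4.
For each, compute codeword c = mG in F_2^9, then tally its weight.
  m = 0000 → c = 000000000, weight = 0.
  m = 1000 → c = 010111111, weight = 7.
  m = 0100 → c = 010100001, weight = 3.
  m = 1100 → c = 000011110, weight = 4.
  m = 0010 → c = 010111001, weight = 5.
  m = 1010 → c = 000000110, weight = 2.
  m = 0110 → c = 000011000, weight = 2.
  m = 1110 → c = 010100111, weight = 5.
  m = 0001 → c = 010101000, weight = 3.
  m = 1001 → c = 000010111, weight = 4.
  m = 0101 → c = 000001001, weight = 2.
  m = 1101 → c = 010110110, weight = 5.
  m = 0011 → c = 000010001, weight = 2.
  m = 1011 → c = 010101110, weight = 5.
  m = 0111 → c = 010110000, weight = 3.
  m = 1111 → c = 000001111, weight = 4.
Tally weights:
  weight 0: 1 codewords.
  weight 2: 4 codewords.
  weight 3: 3 codewords.
  weight 4: 3 codewords.
  weight 5: 4 codewords.
  weight 7: 1 codewords.
Minimum distance d = smallest w > 0 with A_w > 0 = 2.
Sanity: Σ A_w = 16 = 2^4 = 16 ✓.


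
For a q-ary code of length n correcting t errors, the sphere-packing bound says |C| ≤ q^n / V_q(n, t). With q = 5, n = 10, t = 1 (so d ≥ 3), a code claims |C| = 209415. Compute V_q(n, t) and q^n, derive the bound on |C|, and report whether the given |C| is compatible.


V_q(n, t) = 41, q^n = 9765625, Hamming bound = 238185, |C| = 209415 ≤ bound (satisfied).

Step 1: Compute V_q(n, t) = Σ_{j=0}^1 C(n, j) (q−1)^j.
  j = 0: C(10,0)·(4)^0 = 1·1 = 1.
  j = 1: C(10,1)·(4)^1 = 10·4 = 40.
  V_q(n, t) = 1 + 40 = 41.
Step 2: q^n = 5^10 = 9765625.
Step 3: Hamming bound ⌊q^n / V_q(n,t)⌋ = ⌊9765625/41⌋ = 238185.
Step 4: Compare |C| = 209415 to 238185: satisfied.
The claimed |C| lies below the Hamming bound.


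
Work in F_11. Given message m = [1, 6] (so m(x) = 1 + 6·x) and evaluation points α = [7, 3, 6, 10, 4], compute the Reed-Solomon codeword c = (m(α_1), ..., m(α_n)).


c = [10, 8, 4, 6, 3]

Message polynomial: m(x) = 1 + 6·x (mod 11).
For each evaluation point α_i, compute m(α_i) mod 11:
  α_1 = 7: Horner steps 6 → 10, so m(7) = 10.
  α_2 = 3: Horner steps 6 → 8, so m(3) = 8.
  α_3 = 6: Horner steps 6 → 4, so m(6) = 4.
  α_4 = 10: Horner steps 6 → 6, so m(10) = 6.
  α_5 = 4: Horner steps 6 → 3, so m(4) = 3.
Codeword c = [10, 8, 4, 6, 3] ∈ F_11^5.


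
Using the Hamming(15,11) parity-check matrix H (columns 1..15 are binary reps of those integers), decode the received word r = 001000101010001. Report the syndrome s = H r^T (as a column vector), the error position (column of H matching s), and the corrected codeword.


s = (1, 0, 0, 1)^T, error position = 9, corrected codeword c = 001000100010001

Compute s = H r^T mod 2 one row at a time:
  s_1 = 0 + 1 + 0 + 1 + 0 + 0 + 0 + 1 = 3 ≡ 1 (mod 2).
  s_2 = 0 + 0 + 0 + 1 + 0 + 0 + 0 + 1 = 2 ≡ 0 (mod 2).
  s_3 = 0 + 1 + 0 + 1 + 0 + 1 + 0 + 1 = 4 ≡ 0 (mod 2).
  s_4 = 0 + 1 + 0 + 1 + 1 + 1 + 0 + 1 = 5 ≡ 1 (mod 2).
s = (1, 0, 0, 1)^T — this equals column 9 of H (binary 1001), so error is at position 9.
Correct: flip bit 9 of r = 001000101010001 to get c = 001000100010001.


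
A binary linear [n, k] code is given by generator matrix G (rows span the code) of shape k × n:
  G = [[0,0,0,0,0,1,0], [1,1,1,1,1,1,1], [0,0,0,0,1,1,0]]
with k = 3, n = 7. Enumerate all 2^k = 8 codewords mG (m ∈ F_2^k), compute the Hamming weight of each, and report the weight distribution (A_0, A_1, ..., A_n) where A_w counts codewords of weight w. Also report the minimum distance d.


Weight distribution: A_0 = 1, A_1 = 2, A_2 = 1, A_5 = 1, A_6 = 2, A_7 = 1. Minimum distance d = 1.

Enumerate all 2^3 = 8 messages m ∈ F_2^3.
For each, compute codeword c = mG in F_2^7, then tally its weight.
  m = 000 → c = 0000000, weight = 0.
  m = 100 → c = 0000010, weight = 1.
  m = 010 → c = 1111111, weight = 7.
  m = 110 → c = 1111101, weight = 6.
  m = 001 → c = 0000110, weight = 2.
  m = 101 → c = 0000100, weight = 1.
  m = 011 → c = 1111001, weight = 5.
  m = 111 → c = 1111011, weight = 6.
Tally weights:
  weight 0: 1 codewords.
  weight 1: 2 codewords.
  weight 2: 1 codewords.
  weight 5: 1 codewords.
  weight 6: 2 codewords.
  weight 7: 1 codewords.
Minimum distance d = smallest w > 0 with A_w > 0 = 1.
Sanity: Σ A_w = 8 = 2^3 = 8 ✓.


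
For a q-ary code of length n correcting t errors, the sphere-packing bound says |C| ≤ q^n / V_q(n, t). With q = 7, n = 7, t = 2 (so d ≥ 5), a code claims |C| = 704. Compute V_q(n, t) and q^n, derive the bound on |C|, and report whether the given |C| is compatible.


V_q(n, t) = 799, q^n = 823543, Hamming bound = 1030, |C| = 704 ≤ bound (satisfied).

Step 1: Compute V_q(n, t) = Σ_{j=0}^2 C(n, j) (q−1)^j.
  j = 0: C(7,0)·(6)^0 = 1·1 = 1.
  j = 1: C(7,1)·(6)^1 = 7·6 = 42.
  j = 2: C(7,2)·(6)^2 = 21·36 = 756.
  V_q(n, t) = 1 + 42 + 756 = 799.
Step 2: q^n = 7^7 = 823543.
Step 3: Hamming bound ⌊q^n / V_q(n,t)⌋ = ⌊823543/799⌋ = 1030.
Step 4: Compare |C| = 704 to 1030: satisfied.
The claimed |C| lies below the Hamming bound.


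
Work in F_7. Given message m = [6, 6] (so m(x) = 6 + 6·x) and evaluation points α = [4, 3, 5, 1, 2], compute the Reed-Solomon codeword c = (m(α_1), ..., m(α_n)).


c = [2, 3, 1, 5, 4]

Message polynomial: m(x) = 6 + 6·x (mod 7).
For each evaluation point α_i, compute m(α_i) mod 7:
  α_1 = 4: Horner steps 6 → 2, so m(4) = 2.
  α_2 = 3: Horner steps 6 → 3, so m(3) = 3.
  α_3 = 5: Horner steps 6 → 1, so m(5) = 1.
  α_4 = 1: Horner steps 6 → 5, so m(1) = 5.
  α_5 = 2: Horner steps 6 → 4, so m(2) = 4.
Codeword c = [2, 3, 1, 5, 4] ∈ F_7^5.


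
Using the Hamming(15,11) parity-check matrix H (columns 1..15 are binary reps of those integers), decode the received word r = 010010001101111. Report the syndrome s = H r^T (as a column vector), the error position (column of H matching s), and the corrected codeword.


s = (0, 1, 0, 0)^T, error position = 4, corrected codeword c = 010110001101111

Compute s = H r^T mod 2 one row at a time:
  s_1 = 0 + 1 + 1 + 0 + 1 + 1 + 1 + 1 = 6 ≡ 0 (mod 2).
  s_2 = 0 + 1 + 0 + 0 + 1 + 1 + 1 + 1 = 5 ≡ 1 (mod 2).
  s_3 = 1 + 0 + 0 + 0 + 1 + 0 + 1 + 1 = 4 ≡ 0 (mod 2).
  s_4 = 0 + 0 + 1 + 0 + 1 + 0 + 1 + 1 = 4 ≡ 0 (mod 2).
s = (0, 1, 0, 0)^T — this equals column 4 of H (binary 0100), so error is at position 4.
Correct: flip bit 4 of r = 010010001101111 to get c = 010110001101111.


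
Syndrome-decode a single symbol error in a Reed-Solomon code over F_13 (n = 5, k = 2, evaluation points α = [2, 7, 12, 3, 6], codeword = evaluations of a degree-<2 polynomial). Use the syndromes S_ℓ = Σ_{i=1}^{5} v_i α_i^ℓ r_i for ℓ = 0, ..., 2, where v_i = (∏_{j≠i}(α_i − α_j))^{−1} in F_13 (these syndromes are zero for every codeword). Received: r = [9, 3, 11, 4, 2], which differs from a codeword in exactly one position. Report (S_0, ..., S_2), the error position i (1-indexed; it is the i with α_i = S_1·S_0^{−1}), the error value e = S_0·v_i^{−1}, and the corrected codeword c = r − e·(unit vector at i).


S = (8, 4, 2), error at position 2, error magnitude e = 6, c = [9, 10, 11, 4, 2].

Step 1: column multipliers v_i = (∏_{j≠i}(α_i − α_j))^{−1} mod 13.
  i = 1 (α = 2): (2−7)(2−12)(2−3)(2−6) = (−5)·(−10)·(−1)·(−4) = 200 ≡ 5, so v_1 = 5^{−1} = 8 (mod 13).
  i = 2 (α = 7): (7−2)(7−12)(7−3)(7−6) = 5·(−5)·4·1 = −100 ≡ 4, so v_2 = 4^{−1} = 10 (mod 13).
  i = 3 (α = 12): (12−2)(12−7)(12−3)(12−6) = 10·5·9·6 = 2700 ≡ 9, so v_3 = 9^{−1} = 3 (mod 13).
  i = 4 (α = 3): (3−2)(3−7)(3−12)(3−6) = 1·(−4)·(−9)·(−3) = −108 ≡ 9, so v_4 = 9^{−1} = 3 (mod 13).
  i = 5 (α = 6): (6−2)(6−7)(6−12)(6−3) = 4·(−1)·(−6)·3 = 72 ≡ 7, so v_5 = 7^{−1} = 2 (mod 13).
  v = [8, 10, 3, 3, 2].
Step 2: syndromes of r = [9, 3, 11, 4, 2] (all sums mod 13).
  S_0 = Σ v_i r_i = 8·9 + 10·3 + 3·11 + 3·4 + 2·2 = 151 ≡ 8.
  S_1 = Σ v_i α_i r_i = 8·2·9 + 10·7·3 + 3·12·11 + 3·3·4 + 2·6·2 = 810 ≡ 4.
  α_i^2 mod 13 = [4, 10, 1, 9, 10].
  S_2 = Σ v_i α_i^2 r_i = 8·4·9 + 10·10·3 + 3·1·11 + 3·9·4 + 2·10·2 = 769 ≡ 2.
  S = (8, 4, 2) ≠ 0, so r is not a codeword (an error is present).
Step 3: locate the error. For a single error e at position i, S_ℓ = v_i·e·α_i^ℓ, so α_err = S_1/S_0.
  S_0^{−1} = 8^{−1} = 5 (mod 13), so α_err = 4·5 = 20 ≡ 7 = α_2. Error position i = 2.
  Consistency check: S_2/S_1 = 2·10 = 20 ≡ 7 = α_err ✓ (single-error assumption holds).
Step 4: error magnitude e = S_0/v_2 = S_0·∏_{j≠2}(α_2 − α_j) = 8·4 = 32 ≡ 6 (mod 13).
Step 5: correct position 2: c_2 = r_2 − e = 3 − 6 ≡ 10 (mod 13). Hence c = [9, 10, 11, 4, 2].
  Check: interpolating c through the α_i gives m(x) = 6 + 8·x (degree < 2) with m(α_i) = c_i for every i, so c is indeed a codeword.
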